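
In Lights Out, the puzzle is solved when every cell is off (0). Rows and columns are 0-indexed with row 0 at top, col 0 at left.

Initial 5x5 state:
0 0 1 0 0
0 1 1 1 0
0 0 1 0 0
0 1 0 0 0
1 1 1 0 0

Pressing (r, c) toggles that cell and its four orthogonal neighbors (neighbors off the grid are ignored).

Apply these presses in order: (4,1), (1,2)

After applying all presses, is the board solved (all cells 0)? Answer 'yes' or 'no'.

Answer: yes

Derivation:
After press 1 at (4,1):
0 0 1 0 0
0 1 1 1 0
0 0 1 0 0
0 0 0 0 0
0 0 0 0 0

After press 2 at (1,2):
0 0 0 0 0
0 0 0 0 0
0 0 0 0 0
0 0 0 0 0
0 0 0 0 0

Lights still on: 0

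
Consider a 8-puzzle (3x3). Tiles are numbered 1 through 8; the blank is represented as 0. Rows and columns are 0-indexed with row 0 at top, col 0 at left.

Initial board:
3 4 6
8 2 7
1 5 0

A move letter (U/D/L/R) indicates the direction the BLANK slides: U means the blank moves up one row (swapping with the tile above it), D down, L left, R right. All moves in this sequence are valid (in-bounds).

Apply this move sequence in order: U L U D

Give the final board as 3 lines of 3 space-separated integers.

After move 1 (U):
3 4 6
8 2 0
1 5 7

After move 2 (L):
3 4 6
8 0 2
1 5 7

After move 3 (U):
3 0 6
8 4 2
1 5 7

After move 4 (D):
3 4 6
8 0 2
1 5 7

Answer: 3 4 6
8 0 2
1 5 7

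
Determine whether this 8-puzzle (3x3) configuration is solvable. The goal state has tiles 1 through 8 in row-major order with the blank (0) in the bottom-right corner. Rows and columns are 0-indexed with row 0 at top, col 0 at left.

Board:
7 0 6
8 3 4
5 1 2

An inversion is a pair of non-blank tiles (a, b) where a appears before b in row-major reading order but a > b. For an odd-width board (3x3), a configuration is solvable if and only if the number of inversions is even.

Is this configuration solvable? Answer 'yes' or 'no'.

Answer: yes

Derivation:
Inversions (pairs i<j in row-major order where tile[i] > tile[j] > 0): 22
22 is even, so the puzzle is solvable.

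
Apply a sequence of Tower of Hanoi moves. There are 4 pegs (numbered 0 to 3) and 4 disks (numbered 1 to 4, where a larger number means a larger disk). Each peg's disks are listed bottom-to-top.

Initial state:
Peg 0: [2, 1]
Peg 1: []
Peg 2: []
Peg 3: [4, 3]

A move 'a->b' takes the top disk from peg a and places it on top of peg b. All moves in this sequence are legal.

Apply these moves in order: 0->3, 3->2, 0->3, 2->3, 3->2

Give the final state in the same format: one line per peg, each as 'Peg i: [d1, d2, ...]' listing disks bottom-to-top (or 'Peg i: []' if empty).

After move 1 (0->3):
Peg 0: [2]
Peg 1: []
Peg 2: []
Peg 3: [4, 3, 1]

After move 2 (3->2):
Peg 0: [2]
Peg 1: []
Peg 2: [1]
Peg 3: [4, 3]

After move 3 (0->3):
Peg 0: []
Peg 1: []
Peg 2: [1]
Peg 3: [4, 3, 2]

After move 4 (2->3):
Peg 0: []
Peg 1: []
Peg 2: []
Peg 3: [4, 3, 2, 1]

After move 5 (3->2):
Peg 0: []
Peg 1: []
Peg 2: [1]
Peg 3: [4, 3, 2]

Answer: Peg 0: []
Peg 1: []
Peg 2: [1]
Peg 3: [4, 3, 2]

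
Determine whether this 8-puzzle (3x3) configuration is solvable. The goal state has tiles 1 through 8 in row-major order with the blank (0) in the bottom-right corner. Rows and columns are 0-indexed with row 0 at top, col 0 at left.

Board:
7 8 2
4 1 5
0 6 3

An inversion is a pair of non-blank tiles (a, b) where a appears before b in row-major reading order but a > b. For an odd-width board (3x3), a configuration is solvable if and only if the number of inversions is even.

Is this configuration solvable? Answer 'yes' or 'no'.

Inversions (pairs i<j in row-major order where tile[i] > tile[j] > 0): 17
17 is odd, so the puzzle is not solvable.

Answer: no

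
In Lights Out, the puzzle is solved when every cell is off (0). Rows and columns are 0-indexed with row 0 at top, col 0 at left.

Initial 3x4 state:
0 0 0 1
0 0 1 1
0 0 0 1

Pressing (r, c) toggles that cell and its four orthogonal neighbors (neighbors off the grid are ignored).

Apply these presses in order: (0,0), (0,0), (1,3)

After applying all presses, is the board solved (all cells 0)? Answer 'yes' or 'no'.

After press 1 at (0,0):
1 1 0 1
1 0 1 1
0 0 0 1

After press 2 at (0,0):
0 0 0 1
0 0 1 1
0 0 0 1

After press 3 at (1,3):
0 0 0 0
0 0 0 0
0 0 0 0

Lights still on: 0

Answer: yes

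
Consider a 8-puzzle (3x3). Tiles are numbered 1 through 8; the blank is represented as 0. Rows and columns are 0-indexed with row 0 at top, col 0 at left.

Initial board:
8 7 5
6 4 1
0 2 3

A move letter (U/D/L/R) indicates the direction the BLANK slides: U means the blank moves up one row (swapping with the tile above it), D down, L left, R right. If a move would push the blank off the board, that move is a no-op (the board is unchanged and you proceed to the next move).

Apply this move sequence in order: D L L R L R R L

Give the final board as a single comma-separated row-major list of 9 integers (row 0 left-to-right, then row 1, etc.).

After move 1 (D):
8 7 5
6 4 1
0 2 3

After move 2 (L):
8 7 5
6 4 1
0 2 3

After move 3 (L):
8 7 5
6 4 1
0 2 3

After move 4 (R):
8 7 5
6 4 1
2 0 3

After move 5 (L):
8 7 5
6 4 1
0 2 3

After move 6 (R):
8 7 5
6 4 1
2 0 3

After move 7 (R):
8 7 5
6 4 1
2 3 0

After move 8 (L):
8 7 5
6 4 1
2 0 3

Answer: 8, 7, 5, 6, 4, 1, 2, 0, 3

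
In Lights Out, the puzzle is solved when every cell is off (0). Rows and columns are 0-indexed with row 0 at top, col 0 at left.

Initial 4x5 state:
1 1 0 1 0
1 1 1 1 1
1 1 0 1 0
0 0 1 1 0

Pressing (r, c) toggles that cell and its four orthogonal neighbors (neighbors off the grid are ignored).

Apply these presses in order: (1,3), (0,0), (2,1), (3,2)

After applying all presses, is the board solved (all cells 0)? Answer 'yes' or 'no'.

After press 1 at (1,3):
1 1 0 0 0
1 1 0 0 0
1 1 0 0 0
0 0 1 1 0

After press 2 at (0,0):
0 0 0 0 0
0 1 0 0 0
1 1 0 0 0
0 0 1 1 0

After press 3 at (2,1):
0 0 0 0 0
0 0 0 0 0
0 0 1 0 0
0 1 1 1 0

After press 4 at (3,2):
0 0 0 0 0
0 0 0 0 0
0 0 0 0 0
0 0 0 0 0

Lights still on: 0

Answer: yes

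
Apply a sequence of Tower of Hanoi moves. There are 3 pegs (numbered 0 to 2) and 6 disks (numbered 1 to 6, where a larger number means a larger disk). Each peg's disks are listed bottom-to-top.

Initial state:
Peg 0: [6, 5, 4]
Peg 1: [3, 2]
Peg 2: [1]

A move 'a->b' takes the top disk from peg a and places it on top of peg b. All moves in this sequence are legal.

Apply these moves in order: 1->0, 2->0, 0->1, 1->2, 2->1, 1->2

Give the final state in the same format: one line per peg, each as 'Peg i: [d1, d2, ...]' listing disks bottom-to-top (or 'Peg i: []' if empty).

After move 1 (1->0):
Peg 0: [6, 5, 4, 2]
Peg 1: [3]
Peg 2: [1]

After move 2 (2->0):
Peg 0: [6, 5, 4, 2, 1]
Peg 1: [3]
Peg 2: []

After move 3 (0->1):
Peg 0: [6, 5, 4, 2]
Peg 1: [3, 1]
Peg 2: []

After move 4 (1->2):
Peg 0: [6, 5, 4, 2]
Peg 1: [3]
Peg 2: [1]

After move 5 (2->1):
Peg 0: [6, 5, 4, 2]
Peg 1: [3, 1]
Peg 2: []

After move 6 (1->2):
Peg 0: [6, 5, 4, 2]
Peg 1: [3]
Peg 2: [1]

Answer: Peg 0: [6, 5, 4, 2]
Peg 1: [3]
Peg 2: [1]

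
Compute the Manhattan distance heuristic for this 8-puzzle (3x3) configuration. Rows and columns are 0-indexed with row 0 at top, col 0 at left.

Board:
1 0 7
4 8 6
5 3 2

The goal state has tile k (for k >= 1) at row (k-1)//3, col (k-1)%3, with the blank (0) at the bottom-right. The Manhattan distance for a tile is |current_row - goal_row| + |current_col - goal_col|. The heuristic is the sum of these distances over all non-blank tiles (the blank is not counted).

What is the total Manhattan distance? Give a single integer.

Answer: 13

Derivation:
Tile 1: (0,0)->(0,0) = 0
Tile 7: (0,2)->(2,0) = 4
Tile 4: (1,0)->(1,0) = 0
Tile 8: (1,1)->(2,1) = 1
Tile 6: (1,2)->(1,2) = 0
Tile 5: (2,0)->(1,1) = 2
Tile 3: (2,1)->(0,2) = 3
Tile 2: (2,2)->(0,1) = 3
Sum: 0 + 4 + 0 + 1 + 0 + 2 + 3 + 3 = 13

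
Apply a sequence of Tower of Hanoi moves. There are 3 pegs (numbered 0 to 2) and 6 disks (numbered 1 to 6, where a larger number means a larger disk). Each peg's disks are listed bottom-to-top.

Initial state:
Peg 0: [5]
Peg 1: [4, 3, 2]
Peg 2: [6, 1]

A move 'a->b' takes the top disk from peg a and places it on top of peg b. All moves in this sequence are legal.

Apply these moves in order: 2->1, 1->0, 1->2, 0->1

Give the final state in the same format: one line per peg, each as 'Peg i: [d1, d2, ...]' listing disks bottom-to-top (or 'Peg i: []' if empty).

After move 1 (2->1):
Peg 0: [5]
Peg 1: [4, 3, 2, 1]
Peg 2: [6]

After move 2 (1->0):
Peg 0: [5, 1]
Peg 1: [4, 3, 2]
Peg 2: [6]

After move 3 (1->2):
Peg 0: [5, 1]
Peg 1: [4, 3]
Peg 2: [6, 2]

After move 4 (0->1):
Peg 0: [5]
Peg 1: [4, 3, 1]
Peg 2: [6, 2]

Answer: Peg 0: [5]
Peg 1: [4, 3, 1]
Peg 2: [6, 2]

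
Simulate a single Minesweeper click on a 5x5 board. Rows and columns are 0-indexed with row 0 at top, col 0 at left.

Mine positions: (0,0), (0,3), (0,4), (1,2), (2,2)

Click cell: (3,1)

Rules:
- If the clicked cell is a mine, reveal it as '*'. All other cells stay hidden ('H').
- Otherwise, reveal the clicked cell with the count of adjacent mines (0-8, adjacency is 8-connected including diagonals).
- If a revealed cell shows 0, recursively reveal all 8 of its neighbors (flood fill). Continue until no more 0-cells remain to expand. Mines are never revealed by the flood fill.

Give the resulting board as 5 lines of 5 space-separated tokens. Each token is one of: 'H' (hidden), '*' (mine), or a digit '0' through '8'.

H H H H H
H H H H H
H H H H H
H 1 H H H
H H H H H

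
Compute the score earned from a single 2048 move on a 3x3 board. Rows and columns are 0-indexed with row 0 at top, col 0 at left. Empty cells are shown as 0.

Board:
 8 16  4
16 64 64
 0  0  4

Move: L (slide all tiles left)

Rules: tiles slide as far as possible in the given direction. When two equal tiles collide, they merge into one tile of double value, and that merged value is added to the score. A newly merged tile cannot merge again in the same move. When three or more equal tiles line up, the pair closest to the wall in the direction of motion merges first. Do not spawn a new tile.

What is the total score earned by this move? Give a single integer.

Slide left:
row 0: [8, 16, 4] -> [8, 16, 4]  score +0 (running 0)
row 1: [16, 64, 64] -> [16, 128, 0]  score +128 (running 128)
row 2: [0, 0, 4] -> [4, 0, 0]  score +0 (running 128)
Board after move:
  8  16   4
 16 128   0
  4   0   0

Answer: 128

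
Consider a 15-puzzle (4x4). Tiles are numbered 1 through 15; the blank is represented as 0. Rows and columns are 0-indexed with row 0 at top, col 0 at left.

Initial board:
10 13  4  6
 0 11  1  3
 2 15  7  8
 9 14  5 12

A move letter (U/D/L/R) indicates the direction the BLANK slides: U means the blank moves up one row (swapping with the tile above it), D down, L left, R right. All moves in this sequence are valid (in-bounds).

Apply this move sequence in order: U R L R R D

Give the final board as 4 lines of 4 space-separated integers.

Answer: 13  4  1  6
10 11  0  3
 2 15  7  8
 9 14  5 12

Derivation:
After move 1 (U):
 0 13  4  6
10 11  1  3
 2 15  7  8
 9 14  5 12

After move 2 (R):
13  0  4  6
10 11  1  3
 2 15  7  8
 9 14  5 12

After move 3 (L):
 0 13  4  6
10 11  1  3
 2 15  7  8
 9 14  5 12

After move 4 (R):
13  0  4  6
10 11  1  3
 2 15  7  8
 9 14  5 12

After move 5 (R):
13  4  0  6
10 11  1  3
 2 15  7  8
 9 14  5 12

After move 6 (D):
13  4  1  6
10 11  0  3
 2 15  7  8
 9 14  5 12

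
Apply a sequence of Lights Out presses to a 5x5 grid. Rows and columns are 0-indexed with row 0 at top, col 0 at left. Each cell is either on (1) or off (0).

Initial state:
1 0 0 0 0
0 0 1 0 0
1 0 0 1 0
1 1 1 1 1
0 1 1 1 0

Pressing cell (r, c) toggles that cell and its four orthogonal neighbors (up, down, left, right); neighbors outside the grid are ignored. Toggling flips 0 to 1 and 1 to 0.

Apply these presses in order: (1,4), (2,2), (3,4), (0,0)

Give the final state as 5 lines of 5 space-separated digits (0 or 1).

After press 1 at (1,4):
1 0 0 0 1
0 0 1 1 1
1 0 0 1 1
1 1 1 1 1
0 1 1 1 0

After press 2 at (2,2):
1 0 0 0 1
0 0 0 1 1
1 1 1 0 1
1 1 0 1 1
0 1 1 1 0

After press 3 at (3,4):
1 0 0 0 1
0 0 0 1 1
1 1 1 0 0
1 1 0 0 0
0 1 1 1 1

After press 4 at (0,0):
0 1 0 0 1
1 0 0 1 1
1 1 1 0 0
1 1 0 0 0
0 1 1 1 1

Answer: 0 1 0 0 1
1 0 0 1 1
1 1 1 0 0
1 1 0 0 0
0 1 1 1 1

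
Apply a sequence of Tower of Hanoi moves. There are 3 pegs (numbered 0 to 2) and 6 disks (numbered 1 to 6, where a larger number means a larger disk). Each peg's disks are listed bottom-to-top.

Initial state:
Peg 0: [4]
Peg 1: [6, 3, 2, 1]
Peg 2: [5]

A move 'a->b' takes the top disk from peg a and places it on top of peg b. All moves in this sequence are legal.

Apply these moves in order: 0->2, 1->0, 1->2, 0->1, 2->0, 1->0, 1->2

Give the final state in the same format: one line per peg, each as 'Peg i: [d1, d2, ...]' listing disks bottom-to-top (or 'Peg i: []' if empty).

After move 1 (0->2):
Peg 0: []
Peg 1: [6, 3, 2, 1]
Peg 2: [5, 4]

After move 2 (1->0):
Peg 0: [1]
Peg 1: [6, 3, 2]
Peg 2: [5, 4]

After move 3 (1->2):
Peg 0: [1]
Peg 1: [6, 3]
Peg 2: [5, 4, 2]

After move 4 (0->1):
Peg 0: []
Peg 1: [6, 3, 1]
Peg 2: [5, 4, 2]

After move 5 (2->0):
Peg 0: [2]
Peg 1: [6, 3, 1]
Peg 2: [5, 4]

After move 6 (1->0):
Peg 0: [2, 1]
Peg 1: [6, 3]
Peg 2: [5, 4]

After move 7 (1->2):
Peg 0: [2, 1]
Peg 1: [6]
Peg 2: [5, 4, 3]

Answer: Peg 0: [2, 1]
Peg 1: [6]
Peg 2: [5, 4, 3]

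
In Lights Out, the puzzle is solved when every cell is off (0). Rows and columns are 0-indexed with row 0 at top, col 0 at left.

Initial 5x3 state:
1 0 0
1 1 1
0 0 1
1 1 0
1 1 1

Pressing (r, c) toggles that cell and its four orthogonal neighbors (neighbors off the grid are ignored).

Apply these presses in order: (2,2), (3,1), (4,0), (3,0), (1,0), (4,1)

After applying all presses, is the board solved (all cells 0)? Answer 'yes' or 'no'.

Answer: yes

Derivation:
After press 1 at (2,2):
1 0 0
1 1 0
0 1 0
1 1 1
1 1 1

After press 2 at (3,1):
1 0 0
1 1 0
0 0 0
0 0 0
1 0 1

After press 3 at (4,0):
1 0 0
1 1 0
0 0 0
1 0 0
0 1 1

After press 4 at (3,0):
1 0 0
1 1 0
1 0 0
0 1 0
1 1 1

After press 5 at (1,0):
0 0 0
0 0 0
0 0 0
0 1 0
1 1 1

After press 6 at (4,1):
0 0 0
0 0 0
0 0 0
0 0 0
0 0 0

Lights still on: 0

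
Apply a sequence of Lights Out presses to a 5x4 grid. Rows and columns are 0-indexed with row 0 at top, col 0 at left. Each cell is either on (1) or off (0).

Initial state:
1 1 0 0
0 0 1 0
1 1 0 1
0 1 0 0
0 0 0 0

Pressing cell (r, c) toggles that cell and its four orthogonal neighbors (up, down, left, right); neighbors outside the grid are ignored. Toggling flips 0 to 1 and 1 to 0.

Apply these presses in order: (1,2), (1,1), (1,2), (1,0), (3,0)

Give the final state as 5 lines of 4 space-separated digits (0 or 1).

Answer: 0 0 0 0
0 0 0 0
1 0 0 1
1 0 0 0
1 0 0 0

Derivation:
After press 1 at (1,2):
1 1 1 0
0 1 0 1
1 1 1 1
0 1 0 0
0 0 0 0

After press 2 at (1,1):
1 0 1 0
1 0 1 1
1 0 1 1
0 1 0 0
0 0 0 0

After press 3 at (1,2):
1 0 0 0
1 1 0 0
1 0 0 1
0 1 0 0
0 0 0 0

After press 4 at (1,0):
0 0 0 0
0 0 0 0
0 0 0 1
0 1 0 0
0 0 0 0

After press 5 at (3,0):
0 0 0 0
0 0 0 0
1 0 0 1
1 0 0 0
1 0 0 0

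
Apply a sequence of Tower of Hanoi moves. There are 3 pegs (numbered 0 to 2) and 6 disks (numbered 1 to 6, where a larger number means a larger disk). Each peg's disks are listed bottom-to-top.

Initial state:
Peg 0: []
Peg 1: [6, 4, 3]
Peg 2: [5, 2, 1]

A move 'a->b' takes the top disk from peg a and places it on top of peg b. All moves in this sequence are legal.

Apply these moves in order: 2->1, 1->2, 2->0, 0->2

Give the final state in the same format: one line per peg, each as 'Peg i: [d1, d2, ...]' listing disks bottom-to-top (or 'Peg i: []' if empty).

After move 1 (2->1):
Peg 0: []
Peg 1: [6, 4, 3, 1]
Peg 2: [5, 2]

After move 2 (1->2):
Peg 0: []
Peg 1: [6, 4, 3]
Peg 2: [5, 2, 1]

After move 3 (2->0):
Peg 0: [1]
Peg 1: [6, 4, 3]
Peg 2: [5, 2]

After move 4 (0->2):
Peg 0: []
Peg 1: [6, 4, 3]
Peg 2: [5, 2, 1]

Answer: Peg 0: []
Peg 1: [6, 4, 3]
Peg 2: [5, 2, 1]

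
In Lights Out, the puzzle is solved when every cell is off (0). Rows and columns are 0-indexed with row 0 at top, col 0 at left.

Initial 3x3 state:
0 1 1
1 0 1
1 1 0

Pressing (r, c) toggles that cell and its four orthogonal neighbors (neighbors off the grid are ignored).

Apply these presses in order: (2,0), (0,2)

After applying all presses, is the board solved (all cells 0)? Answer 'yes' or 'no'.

After press 1 at (2,0):
0 1 1
0 0 1
0 0 0

After press 2 at (0,2):
0 0 0
0 0 0
0 0 0

Lights still on: 0

Answer: yes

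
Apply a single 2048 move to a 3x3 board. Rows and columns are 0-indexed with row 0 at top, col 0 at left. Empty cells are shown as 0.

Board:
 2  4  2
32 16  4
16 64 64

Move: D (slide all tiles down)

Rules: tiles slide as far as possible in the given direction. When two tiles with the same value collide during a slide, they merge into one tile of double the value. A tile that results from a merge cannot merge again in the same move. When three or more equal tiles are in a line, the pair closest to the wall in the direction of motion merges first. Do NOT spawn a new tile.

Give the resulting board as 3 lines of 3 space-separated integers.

Slide down:
col 0: [2, 32, 16] -> [2, 32, 16]
col 1: [4, 16, 64] -> [4, 16, 64]
col 2: [2, 4, 64] -> [2, 4, 64]

Answer:  2  4  2
32 16  4
16 64 64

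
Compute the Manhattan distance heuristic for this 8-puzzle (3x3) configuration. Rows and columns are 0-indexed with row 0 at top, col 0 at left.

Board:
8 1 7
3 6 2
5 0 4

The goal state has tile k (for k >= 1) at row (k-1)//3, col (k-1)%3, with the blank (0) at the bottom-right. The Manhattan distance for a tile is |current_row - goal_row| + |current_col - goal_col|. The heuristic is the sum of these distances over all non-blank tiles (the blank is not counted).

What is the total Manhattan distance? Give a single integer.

Answer: 19

Derivation:
Tile 8: (0,0)->(2,1) = 3
Tile 1: (0,1)->(0,0) = 1
Tile 7: (0,2)->(2,0) = 4
Tile 3: (1,0)->(0,2) = 3
Tile 6: (1,1)->(1,2) = 1
Tile 2: (1,2)->(0,1) = 2
Tile 5: (2,0)->(1,1) = 2
Tile 4: (2,2)->(1,0) = 3
Sum: 3 + 1 + 4 + 3 + 1 + 2 + 2 + 3 = 19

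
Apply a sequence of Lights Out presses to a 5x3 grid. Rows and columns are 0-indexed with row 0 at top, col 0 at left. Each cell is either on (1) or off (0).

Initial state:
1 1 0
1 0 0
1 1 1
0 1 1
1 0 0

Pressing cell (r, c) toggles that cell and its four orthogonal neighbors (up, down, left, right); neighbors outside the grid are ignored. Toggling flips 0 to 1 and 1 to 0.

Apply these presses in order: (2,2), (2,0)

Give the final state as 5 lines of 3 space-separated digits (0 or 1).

Answer: 1 1 0
0 0 1
0 1 0
1 1 0
1 0 0

Derivation:
After press 1 at (2,2):
1 1 0
1 0 1
1 0 0
0 1 0
1 0 0

After press 2 at (2,0):
1 1 0
0 0 1
0 1 0
1 1 0
1 0 0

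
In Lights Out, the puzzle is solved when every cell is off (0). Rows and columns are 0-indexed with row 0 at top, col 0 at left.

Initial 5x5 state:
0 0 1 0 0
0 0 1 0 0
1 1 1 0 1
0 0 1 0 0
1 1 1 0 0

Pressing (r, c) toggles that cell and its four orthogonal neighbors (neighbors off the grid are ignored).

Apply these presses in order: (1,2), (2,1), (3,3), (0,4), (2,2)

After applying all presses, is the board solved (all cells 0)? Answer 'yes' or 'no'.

After press 1 at (1,2):
0 0 0 0 0
0 1 0 1 0
1 1 0 0 1
0 0 1 0 0
1 1 1 0 0

After press 2 at (2,1):
0 0 0 0 0
0 0 0 1 0
0 0 1 0 1
0 1 1 0 0
1 1 1 0 0

After press 3 at (3,3):
0 0 0 0 0
0 0 0 1 0
0 0 1 1 1
0 1 0 1 1
1 1 1 1 0

After press 4 at (0,4):
0 0 0 1 1
0 0 0 1 1
0 0 1 1 1
0 1 0 1 1
1 1 1 1 0

After press 5 at (2,2):
0 0 0 1 1
0 0 1 1 1
0 1 0 0 1
0 1 1 1 1
1 1 1 1 0

Lights still on: 15

Answer: no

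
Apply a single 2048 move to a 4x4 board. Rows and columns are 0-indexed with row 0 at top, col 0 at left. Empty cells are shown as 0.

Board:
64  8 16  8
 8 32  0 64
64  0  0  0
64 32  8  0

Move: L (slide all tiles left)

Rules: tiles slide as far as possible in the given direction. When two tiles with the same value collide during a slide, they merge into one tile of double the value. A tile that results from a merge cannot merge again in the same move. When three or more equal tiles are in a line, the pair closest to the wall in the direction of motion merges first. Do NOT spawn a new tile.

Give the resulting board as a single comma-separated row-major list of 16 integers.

Slide left:
row 0: [64, 8, 16, 8] -> [64, 8, 16, 8]
row 1: [8, 32, 0, 64] -> [8, 32, 64, 0]
row 2: [64, 0, 0, 0] -> [64, 0, 0, 0]
row 3: [64, 32, 8, 0] -> [64, 32, 8, 0]

Answer: 64, 8, 16, 8, 8, 32, 64, 0, 64, 0, 0, 0, 64, 32, 8, 0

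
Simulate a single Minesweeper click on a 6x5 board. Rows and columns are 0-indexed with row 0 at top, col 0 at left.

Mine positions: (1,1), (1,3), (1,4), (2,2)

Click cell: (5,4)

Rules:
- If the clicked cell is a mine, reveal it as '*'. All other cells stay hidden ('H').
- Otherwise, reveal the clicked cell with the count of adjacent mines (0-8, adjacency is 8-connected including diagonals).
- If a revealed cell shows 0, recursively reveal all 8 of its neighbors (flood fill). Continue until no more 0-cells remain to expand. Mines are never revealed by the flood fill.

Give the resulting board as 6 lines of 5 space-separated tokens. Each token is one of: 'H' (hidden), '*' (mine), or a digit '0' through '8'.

H H H H H
H H H H H
1 2 H 3 2
0 1 1 1 0
0 0 0 0 0
0 0 0 0 0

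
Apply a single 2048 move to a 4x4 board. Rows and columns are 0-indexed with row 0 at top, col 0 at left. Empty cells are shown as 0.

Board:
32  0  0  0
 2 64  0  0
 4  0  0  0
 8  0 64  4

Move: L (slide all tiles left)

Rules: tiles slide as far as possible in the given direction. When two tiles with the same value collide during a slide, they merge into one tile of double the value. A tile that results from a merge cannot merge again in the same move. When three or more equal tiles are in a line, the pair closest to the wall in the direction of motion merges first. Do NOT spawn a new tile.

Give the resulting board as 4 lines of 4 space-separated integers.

Answer: 32  0  0  0
 2 64  0  0
 4  0  0  0
 8 64  4  0

Derivation:
Slide left:
row 0: [32, 0, 0, 0] -> [32, 0, 0, 0]
row 1: [2, 64, 0, 0] -> [2, 64, 0, 0]
row 2: [4, 0, 0, 0] -> [4, 0, 0, 0]
row 3: [8, 0, 64, 4] -> [8, 64, 4, 0]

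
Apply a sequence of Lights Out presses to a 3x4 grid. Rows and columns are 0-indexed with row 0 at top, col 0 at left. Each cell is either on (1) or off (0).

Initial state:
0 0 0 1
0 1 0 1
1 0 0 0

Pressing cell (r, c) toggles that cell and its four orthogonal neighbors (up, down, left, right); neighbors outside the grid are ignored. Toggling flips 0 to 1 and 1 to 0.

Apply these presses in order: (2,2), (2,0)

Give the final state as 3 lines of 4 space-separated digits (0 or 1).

After press 1 at (2,2):
0 0 0 1
0 1 1 1
1 1 1 1

After press 2 at (2,0):
0 0 0 1
1 1 1 1
0 0 1 1

Answer: 0 0 0 1
1 1 1 1
0 0 1 1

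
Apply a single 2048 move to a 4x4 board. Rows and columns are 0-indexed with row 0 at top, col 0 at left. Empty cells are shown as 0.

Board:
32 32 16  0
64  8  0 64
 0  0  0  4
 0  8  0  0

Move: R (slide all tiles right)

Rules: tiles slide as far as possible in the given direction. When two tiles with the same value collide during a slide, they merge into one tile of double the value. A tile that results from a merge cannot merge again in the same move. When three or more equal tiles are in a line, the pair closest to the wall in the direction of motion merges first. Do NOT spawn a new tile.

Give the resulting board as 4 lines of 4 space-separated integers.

Answer:  0  0 64 16
 0 64  8 64
 0  0  0  4
 0  0  0  8

Derivation:
Slide right:
row 0: [32, 32, 16, 0] -> [0, 0, 64, 16]
row 1: [64, 8, 0, 64] -> [0, 64, 8, 64]
row 2: [0, 0, 0, 4] -> [0, 0, 0, 4]
row 3: [0, 8, 0, 0] -> [0, 0, 0, 8]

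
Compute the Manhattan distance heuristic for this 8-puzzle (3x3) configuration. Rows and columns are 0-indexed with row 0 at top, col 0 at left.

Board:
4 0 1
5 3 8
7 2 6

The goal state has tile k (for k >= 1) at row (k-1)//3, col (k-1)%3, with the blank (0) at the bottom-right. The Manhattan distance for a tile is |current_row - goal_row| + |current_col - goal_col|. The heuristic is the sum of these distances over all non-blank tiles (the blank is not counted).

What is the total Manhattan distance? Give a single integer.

Answer: 11

Derivation:
Tile 4: (0,0)->(1,0) = 1
Tile 1: (0,2)->(0,0) = 2
Tile 5: (1,0)->(1,1) = 1
Tile 3: (1,1)->(0,2) = 2
Tile 8: (1,2)->(2,1) = 2
Tile 7: (2,0)->(2,0) = 0
Tile 2: (2,1)->(0,1) = 2
Tile 6: (2,2)->(1,2) = 1
Sum: 1 + 2 + 1 + 2 + 2 + 0 + 2 + 1 = 11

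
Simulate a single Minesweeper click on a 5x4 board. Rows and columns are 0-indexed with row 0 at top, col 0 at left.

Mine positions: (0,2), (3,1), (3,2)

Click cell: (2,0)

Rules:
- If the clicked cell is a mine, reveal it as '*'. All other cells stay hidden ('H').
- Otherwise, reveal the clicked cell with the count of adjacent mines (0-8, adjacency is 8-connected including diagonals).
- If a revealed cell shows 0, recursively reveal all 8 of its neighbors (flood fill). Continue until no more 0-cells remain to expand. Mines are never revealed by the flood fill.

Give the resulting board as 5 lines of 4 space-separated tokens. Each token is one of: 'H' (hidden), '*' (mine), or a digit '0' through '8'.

H H H H
H H H H
1 H H H
H H H H
H H H H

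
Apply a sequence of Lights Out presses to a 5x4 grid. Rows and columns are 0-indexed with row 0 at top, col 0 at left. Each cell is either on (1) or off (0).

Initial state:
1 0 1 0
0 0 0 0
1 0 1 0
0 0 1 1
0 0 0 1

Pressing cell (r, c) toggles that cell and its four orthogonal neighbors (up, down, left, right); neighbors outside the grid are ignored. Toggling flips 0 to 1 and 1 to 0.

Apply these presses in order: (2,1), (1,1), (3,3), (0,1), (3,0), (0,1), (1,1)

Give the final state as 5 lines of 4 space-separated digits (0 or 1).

After press 1 at (2,1):
1 0 1 0
0 1 0 0
0 1 0 0
0 1 1 1
0 0 0 1

After press 2 at (1,1):
1 1 1 0
1 0 1 0
0 0 0 0
0 1 1 1
0 0 0 1

After press 3 at (3,3):
1 1 1 0
1 0 1 0
0 0 0 1
0 1 0 0
0 0 0 0

After press 4 at (0,1):
0 0 0 0
1 1 1 0
0 0 0 1
0 1 0 0
0 0 0 0

After press 5 at (3,0):
0 0 0 0
1 1 1 0
1 0 0 1
1 0 0 0
1 0 0 0

After press 6 at (0,1):
1 1 1 0
1 0 1 0
1 0 0 1
1 0 0 0
1 0 0 0

After press 7 at (1,1):
1 0 1 0
0 1 0 0
1 1 0 1
1 0 0 0
1 0 0 0

Answer: 1 0 1 0
0 1 0 0
1 1 0 1
1 0 0 0
1 0 0 0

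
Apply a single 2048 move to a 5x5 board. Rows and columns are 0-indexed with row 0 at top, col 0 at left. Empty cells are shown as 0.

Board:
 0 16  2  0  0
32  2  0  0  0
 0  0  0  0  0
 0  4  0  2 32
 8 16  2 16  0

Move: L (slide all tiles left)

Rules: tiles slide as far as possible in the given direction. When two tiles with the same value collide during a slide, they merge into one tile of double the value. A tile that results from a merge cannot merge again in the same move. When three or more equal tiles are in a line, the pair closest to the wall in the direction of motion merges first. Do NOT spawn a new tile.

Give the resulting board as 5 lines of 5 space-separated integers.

Answer: 16  2  0  0  0
32  2  0  0  0
 0  0  0  0  0
 4  2 32  0  0
 8 16  2 16  0

Derivation:
Slide left:
row 0: [0, 16, 2, 0, 0] -> [16, 2, 0, 0, 0]
row 1: [32, 2, 0, 0, 0] -> [32, 2, 0, 0, 0]
row 2: [0, 0, 0, 0, 0] -> [0, 0, 0, 0, 0]
row 3: [0, 4, 0, 2, 32] -> [4, 2, 32, 0, 0]
row 4: [8, 16, 2, 16, 0] -> [8, 16, 2, 16, 0]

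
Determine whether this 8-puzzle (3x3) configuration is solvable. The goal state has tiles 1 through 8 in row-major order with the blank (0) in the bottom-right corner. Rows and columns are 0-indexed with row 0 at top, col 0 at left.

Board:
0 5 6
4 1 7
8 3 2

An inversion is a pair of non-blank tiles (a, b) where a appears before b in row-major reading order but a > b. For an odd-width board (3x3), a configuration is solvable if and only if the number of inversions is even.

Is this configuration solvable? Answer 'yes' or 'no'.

Inversions (pairs i<j in row-major order where tile[i] > tile[j] > 0): 16
16 is even, so the puzzle is solvable.

Answer: yes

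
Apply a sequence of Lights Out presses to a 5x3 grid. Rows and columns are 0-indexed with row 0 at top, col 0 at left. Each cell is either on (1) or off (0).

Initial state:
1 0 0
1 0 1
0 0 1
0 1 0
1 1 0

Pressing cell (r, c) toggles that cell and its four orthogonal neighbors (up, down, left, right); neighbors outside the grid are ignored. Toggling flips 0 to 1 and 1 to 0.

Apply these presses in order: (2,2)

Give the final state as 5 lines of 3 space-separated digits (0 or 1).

Answer: 1 0 0
1 0 0
0 1 0
0 1 1
1 1 0

Derivation:
After press 1 at (2,2):
1 0 0
1 0 0
0 1 0
0 1 1
1 1 0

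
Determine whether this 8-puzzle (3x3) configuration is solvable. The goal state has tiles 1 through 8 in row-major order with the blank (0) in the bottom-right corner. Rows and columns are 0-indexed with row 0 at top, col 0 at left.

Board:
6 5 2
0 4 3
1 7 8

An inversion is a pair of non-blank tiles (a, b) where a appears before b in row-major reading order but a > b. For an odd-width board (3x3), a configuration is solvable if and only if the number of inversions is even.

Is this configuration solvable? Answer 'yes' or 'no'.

Inversions (pairs i<j in row-major order where tile[i] > tile[j] > 0): 13
13 is odd, so the puzzle is not solvable.

Answer: no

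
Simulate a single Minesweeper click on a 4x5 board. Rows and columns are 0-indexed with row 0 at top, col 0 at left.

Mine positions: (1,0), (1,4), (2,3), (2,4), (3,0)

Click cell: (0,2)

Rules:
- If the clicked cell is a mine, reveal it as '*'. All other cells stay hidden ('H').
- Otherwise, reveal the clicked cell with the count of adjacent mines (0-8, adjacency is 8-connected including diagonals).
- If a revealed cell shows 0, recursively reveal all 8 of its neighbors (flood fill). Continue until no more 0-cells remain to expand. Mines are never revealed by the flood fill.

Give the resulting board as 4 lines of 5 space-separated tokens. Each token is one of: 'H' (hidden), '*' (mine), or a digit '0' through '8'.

H 1 0 1 H
H 1 1 3 H
H H H H H
H H H H H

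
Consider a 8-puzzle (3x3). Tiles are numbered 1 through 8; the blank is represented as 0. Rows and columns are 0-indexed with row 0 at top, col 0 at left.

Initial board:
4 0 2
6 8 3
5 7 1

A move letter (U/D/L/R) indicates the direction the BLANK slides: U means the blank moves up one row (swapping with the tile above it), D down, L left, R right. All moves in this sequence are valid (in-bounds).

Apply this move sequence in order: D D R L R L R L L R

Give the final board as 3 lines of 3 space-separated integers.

Answer: 4 8 2
6 7 3
5 0 1

Derivation:
After move 1 (D):
4 8 2
6 0 3
5 7 1

After move 2 (D):
4 8 2
6 7 3
5 0 1

After move 3 (R):
4 8 2
6 7 3
5 1 0

After move 4 (L):
4 8 2
6 7 3
5 0 1

After move 5 (R):
4 8 2
6 7 3
5 1 0

After move 6 (L):
4 8 2
6 7 3
5 0 1

After move 7 (R):
4 8 2
6 7 3
5 1 0

After move 8 (L):
4 8 2
6 7 3
5 0 1

After move 9 (L):
4 8 2
6 7 3
0 5 1

After move 10 (R):
4 8 2
6 7 3
5 0 1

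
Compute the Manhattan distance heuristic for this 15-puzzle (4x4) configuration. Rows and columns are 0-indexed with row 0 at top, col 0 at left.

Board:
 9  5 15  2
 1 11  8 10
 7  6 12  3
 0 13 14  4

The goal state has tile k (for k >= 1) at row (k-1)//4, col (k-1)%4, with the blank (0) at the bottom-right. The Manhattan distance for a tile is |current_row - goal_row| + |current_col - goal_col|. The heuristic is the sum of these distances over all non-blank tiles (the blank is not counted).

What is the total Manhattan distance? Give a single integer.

Answer: 29

Derivation:
Tile 9: (0,0)->(2,0) = 2
Tile 5: (0,1)->(1,0) = 2
Tile 15: (0,2)->(3,2) = 3
Tile 2: (0,3)->(0,1) = 2
Tile 1: (1,0)->(0,0) = 1
Tile 11: (1,1)->(2,2) = 2
Tile 8: (1,2)->(1,3) = 1
Tile 10: (1,3)->(2,1) = 3
Tile 7: (2,0)->(1,2) = 3
Tile 6: (2,1)->(1,1) = 1
Tile 12: (2,2)->(2,3) = 1
Tile 3: (2,3)->(0,2) = 3
Tile 13: (3,1)->(3,0) = 1
Tile 14: (3,2)->(3,1) = 1
Tile 4: (3,3)->(0,3) = 3
Sum: 2 + 2 + 3 + 2 + 1 + 2 + 1 + 3 + 3 + 1 + 1 + 3 + 1 + 1 + 3 = 29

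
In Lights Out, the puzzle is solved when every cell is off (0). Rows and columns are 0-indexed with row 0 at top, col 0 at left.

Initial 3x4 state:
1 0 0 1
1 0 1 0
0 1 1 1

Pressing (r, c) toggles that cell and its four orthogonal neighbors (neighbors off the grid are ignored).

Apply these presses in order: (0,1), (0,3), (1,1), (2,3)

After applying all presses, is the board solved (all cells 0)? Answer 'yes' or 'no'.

After press 1 at (0,1):
0 1 1 1
1 1 1 0
0 1 1 1

After press 2 at (0,3):
0 1 0 0
1 1 1 1
0 1 1 1

After press 3 at (1,1):
0 0 0 0
0 0 0 1
0 0 1 1

After press 4 at (2,3):
0 0 0 0
0 0 0 0
0 0 0 0

Lights still on: 0

Answer: yes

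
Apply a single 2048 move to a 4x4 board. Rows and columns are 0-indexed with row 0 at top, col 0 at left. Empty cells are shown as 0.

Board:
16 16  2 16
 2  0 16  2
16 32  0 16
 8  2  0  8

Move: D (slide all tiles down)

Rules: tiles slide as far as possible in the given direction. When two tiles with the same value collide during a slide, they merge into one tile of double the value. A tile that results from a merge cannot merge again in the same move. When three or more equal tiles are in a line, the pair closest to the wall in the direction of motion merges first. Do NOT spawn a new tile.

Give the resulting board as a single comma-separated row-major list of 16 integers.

Answer: 16, 0, 0, 16, 2, 16, 0, 2, 16, 32, 2, 16, 8, 2, 16, 8

Derivation:
Slide down:
col 0: [16, 2, 16, 8] -> [16, 2, 16, 8]
col 1: [16, 0, 32, 2] -> [0, 16, 32, 2]
col 2: [2, 16, 0, 0] -> [0, 0, 2, 16]
col 3: [16, 2, 16, 8] -> [16, 2, 16, 8]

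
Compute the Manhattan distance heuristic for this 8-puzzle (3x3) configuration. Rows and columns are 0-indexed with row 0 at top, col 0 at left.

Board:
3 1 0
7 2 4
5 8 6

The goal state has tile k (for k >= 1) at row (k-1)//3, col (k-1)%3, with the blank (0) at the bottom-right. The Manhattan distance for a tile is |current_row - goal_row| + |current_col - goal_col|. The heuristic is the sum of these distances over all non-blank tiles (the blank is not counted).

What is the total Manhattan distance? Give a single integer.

Answer: 10

Derivation:
Tile 3: at (0,0), goal (0,2), distance |0-0|+|0-2| = 2
Tile 1: at (0,1), goal (0,0), distance |0-0|+|1-0| = 1
Tile 7: at (1,0), goal (2,0), distance |1-2|+|0-0| = 1
Tile 2: at (1,1), goal (0,1), distance |1-0|+|1-1| = 1
Tile 4: at (1,2), goal (1,0), distance |1-1|+|2-0| = 2
Tile 5: at (2,0), goal (1,1), distance |2-1|+|0-1| = 2
Tile 8: at (2,1), goal (2,1), distance |2-2|+|1-1| = 0
Tile 6: at (2,2), goal (1,2), distance |2-1|+|2-2| = 1
Sum: 2 + 1 + 1 + 1 + 2 + 2 + 0 + 1 = 10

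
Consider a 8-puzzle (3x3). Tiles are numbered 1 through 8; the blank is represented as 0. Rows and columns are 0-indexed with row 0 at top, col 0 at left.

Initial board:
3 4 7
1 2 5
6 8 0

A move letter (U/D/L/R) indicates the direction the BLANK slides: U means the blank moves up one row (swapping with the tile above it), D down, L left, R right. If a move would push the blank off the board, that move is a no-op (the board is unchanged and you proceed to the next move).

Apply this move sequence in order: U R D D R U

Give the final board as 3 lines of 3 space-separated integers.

Answer: 3 4 7
1 2 0
6 8 5

Derivation:
After move 1 (U):
3 4 7
1 2 0
6 8 5

After move 2 (R):
3 4 7
1 2 0
6 8 5

After move 3 (D):
3 4 7
1 2 5
6 8 0

After move 4 (D):
3 4 7
1 2 5
6 8 0

After move 5 (R):
3 4 7
1 2 5
6 8 0

After move 6 (U):
3 4 7
1 2 0
6 8 5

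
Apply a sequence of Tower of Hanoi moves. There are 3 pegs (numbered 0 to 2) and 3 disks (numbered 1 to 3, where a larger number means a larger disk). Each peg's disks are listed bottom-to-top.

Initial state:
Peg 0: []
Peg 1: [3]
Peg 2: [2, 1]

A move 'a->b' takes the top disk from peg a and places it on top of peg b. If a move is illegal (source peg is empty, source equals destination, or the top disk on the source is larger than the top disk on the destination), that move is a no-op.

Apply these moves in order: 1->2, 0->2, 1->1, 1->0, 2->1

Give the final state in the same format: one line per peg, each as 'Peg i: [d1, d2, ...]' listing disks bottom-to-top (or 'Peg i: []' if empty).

After move 1 (1->2):
Peg 0: []
Peg 1: [3]
Peg 2: [2, 1]

After move 2 (0->2):
Peg 0: []
Peg 1: [3]
Peg 2: [2, 1]

After move 3 (1->1):
Peg 0: []
Peg 1: [3]
Peg 2: [2, 1]

After move 4 (1->0):
Peg 0: [3]
Peg 1: []
Peg 2: [2, 1]

After move 5 (2->1):
Peg 0: [3]
Peg 1: [1]
Peg 2: [2]

Answer: Peg 0: [3]
Peg 1: [1]
Peg 2: [2]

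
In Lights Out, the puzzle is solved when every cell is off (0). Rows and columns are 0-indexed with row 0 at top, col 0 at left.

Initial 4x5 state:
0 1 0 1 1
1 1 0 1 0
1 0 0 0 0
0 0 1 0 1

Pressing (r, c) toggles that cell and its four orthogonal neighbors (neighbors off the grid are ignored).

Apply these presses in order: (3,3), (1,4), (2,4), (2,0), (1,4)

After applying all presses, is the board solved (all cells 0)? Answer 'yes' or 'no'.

Answer: no

Derivation:
After press 1 at (3,3):
0 1 0 1 1
1 1 0 1 0
1 0 0 1 0
0 0 0 1 0

After press 2 at (1,4):
0 1 0 1 0
1 1 0 0 1
1 0 0 1 1
0 0 0 1 0

After press 3 at (2,4):
0 1 0 1 0
1 1 0 0 0
1 0 0 0 0
0 0 0 1 1

After press 4 at (2,0):
0 1 0 1 0
0 1 0 0 0
0 1 0 0 0
1 0 0 1 1

After press 5 at (1,4):
0 1 0 1 1
0 1 0 1 1
0 1 0 0 1
1 0 0 1 1

Lights still on: 11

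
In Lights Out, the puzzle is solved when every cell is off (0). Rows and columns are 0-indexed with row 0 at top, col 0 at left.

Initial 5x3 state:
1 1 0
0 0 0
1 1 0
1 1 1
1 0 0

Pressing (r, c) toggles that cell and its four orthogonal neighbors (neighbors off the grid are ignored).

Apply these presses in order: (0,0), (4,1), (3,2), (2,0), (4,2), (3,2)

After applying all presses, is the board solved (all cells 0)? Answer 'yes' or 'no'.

Answer: yes

Derivation:
After press 1 at (0,0):
0 0 0
1 0 0
1 1 0
1 1 1
1 0 0

After press 2 at (4,1):
0 0 0
1 0 0
1 1 0
1 0 1
0 1 1

After press 3 at (3,2):
0 0 0
1 0 0
1 1 1
1 1 0
0 1 0

After press 4 at (2,0):
0 0 0
0 0 0
0 0 1
0 1 0
0 1 0

After press 5 at (4,2):
0 0 0
0 0 0
0 0 1
0 1 1
0 0 1

After press 6 at (3,2):
0 0 0
0 0 0
0 0 0
0 0 0
0 0 0

Lights still on: 0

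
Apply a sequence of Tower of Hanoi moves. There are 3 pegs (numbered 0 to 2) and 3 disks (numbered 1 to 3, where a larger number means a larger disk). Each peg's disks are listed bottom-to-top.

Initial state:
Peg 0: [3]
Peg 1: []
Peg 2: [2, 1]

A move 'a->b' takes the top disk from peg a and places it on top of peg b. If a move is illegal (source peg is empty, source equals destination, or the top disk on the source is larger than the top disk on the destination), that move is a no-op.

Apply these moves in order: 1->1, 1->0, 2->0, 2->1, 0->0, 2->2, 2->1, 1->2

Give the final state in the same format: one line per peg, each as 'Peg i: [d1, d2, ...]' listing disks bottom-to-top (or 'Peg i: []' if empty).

After move 1 (1->1):
Peg 0: [3]
Peg 1: []
Peg 2: [2, 1]

After move 2 (1->0):
Peg 0: [3]
Peg 1: []
Peg 2: [2, 1]

After move 3 (2->0):
Peg 0: [3, 1]
Peg 1: []
Peg 2: [2]

After move 4 (2->1):
Peg 0: [3, 1]
Peg 1: [2]
Peg 2: []

After move 5 (0->0):
Peg 0: [3, 1]
Peg 1: [2]
Peg 2: []

After move 6 (2->2):
Peg 0: [3, 1]
Peg 1: [2]
Peg 2: []

After move 7 (2->1):
Peg 0: [3, 1]
Peg 1: [2]
Peg 2: []

After move 8 (1->2):
Peg 0: [3, 1]
Peg 1: []
Peg 2: [2]

Answer: Peg 0: [3, 1]
Peg 1: []
Peg 2: [2]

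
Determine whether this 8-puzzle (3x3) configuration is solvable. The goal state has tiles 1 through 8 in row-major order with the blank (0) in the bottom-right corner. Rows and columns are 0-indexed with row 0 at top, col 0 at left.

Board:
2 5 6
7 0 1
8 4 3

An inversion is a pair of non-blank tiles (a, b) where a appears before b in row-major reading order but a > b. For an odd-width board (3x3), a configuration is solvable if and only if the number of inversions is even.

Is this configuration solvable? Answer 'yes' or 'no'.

Answer: no

Derivation:
Inversions (pairs i<j in row-major order where tile[i] > tile[j] > 0): 13
13 is odd, so the puzzle is not solvable.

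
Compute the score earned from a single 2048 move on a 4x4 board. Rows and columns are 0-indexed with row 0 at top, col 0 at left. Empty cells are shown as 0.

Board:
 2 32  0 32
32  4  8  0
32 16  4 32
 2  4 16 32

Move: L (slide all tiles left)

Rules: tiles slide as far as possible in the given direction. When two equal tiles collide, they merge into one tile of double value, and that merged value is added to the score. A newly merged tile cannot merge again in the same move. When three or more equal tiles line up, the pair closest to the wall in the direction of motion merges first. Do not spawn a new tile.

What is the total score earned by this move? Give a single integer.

Slide left:
row 0: [2, 32, 0, 32] -> [2, 64, 0, 0]  score +64 (running 64)
row 1: [32, 4, 8, 0] -> [32, 4, 8, 0]  score +0 (running 64)
row 2: [32, 16, 4, 32] -> [32, 16, 4, 32]  score +0 (running 64)
row 3: [2, 4, 16, 32] -> [2, 4, 16, 32]  score +0 (running 64)
Board after move:
 2 64  0  0
32  4  8  0
32 16  4 32
 2  4 16 32

Answer: 64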